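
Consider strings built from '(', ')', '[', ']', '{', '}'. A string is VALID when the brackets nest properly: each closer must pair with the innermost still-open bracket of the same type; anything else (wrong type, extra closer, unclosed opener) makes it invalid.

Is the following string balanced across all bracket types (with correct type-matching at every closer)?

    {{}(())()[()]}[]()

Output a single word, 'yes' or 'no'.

pos 0: push '{'; stack = {
pos 1: push '{'; stack = {{
pos 2: '}' matches '{'; pop; stack = {
pos 3: push '('; stack = {(
pos 4: push '('; stack = {((
pos 5: ')' matches '('; pop; stack = {(
pos 6: ')' matches '('; pop; stack = {
pos 7: push '('; stack = {(
pos 8: ')' matches '('; pop; stack = {
pos 9: push '['; stack = {[
pos 10: push '('; stack = {[(
pos 11: ')' matches '('; pop; stack = {[
pos 12: ']' matches '['; pop; stack = {
pos 13: '}' matches '{'; pop; stack = (empty)
pos 14: push '['; stack = [
pos 15: ']' matches '['; pop; stack = (empty)
pos 16: push '('; stack = (
pos 17: ')' matches '('; pop; stack = (empty)
end: stack empty → VALID
Verdict: properly nested → yes

Answer: yes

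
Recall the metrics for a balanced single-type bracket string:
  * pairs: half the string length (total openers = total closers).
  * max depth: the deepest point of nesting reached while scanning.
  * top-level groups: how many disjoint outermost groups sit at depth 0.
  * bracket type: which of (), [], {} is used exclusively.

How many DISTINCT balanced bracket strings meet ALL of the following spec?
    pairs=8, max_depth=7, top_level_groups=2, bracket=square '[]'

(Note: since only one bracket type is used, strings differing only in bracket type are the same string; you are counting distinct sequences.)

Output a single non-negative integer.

Spec: pairs=8 depth=7 groups=2
Count(depth <= 7) = 429
Count(depth <= 6) = 427
Count(depth == 7) = 429 - 427 = 2

Answer: 2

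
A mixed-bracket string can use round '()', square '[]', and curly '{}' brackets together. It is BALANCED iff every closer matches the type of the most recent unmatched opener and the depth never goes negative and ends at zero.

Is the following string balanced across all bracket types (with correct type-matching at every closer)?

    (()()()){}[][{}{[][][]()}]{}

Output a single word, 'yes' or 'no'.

pos 0: push '('; stack = (
pos 1: push '('; stack = ((
pos 2: ')' matches '('; pop; stack = (
pos 3: push '('; stack = ((
pos 4: ')' matches '('; pop; stack = (
pos 5: push '('; stack = ((
pos 6: ')' matches '('; pop; stack = (
pos 7: ')' matches '('; pop; stack = (empty)
pos 8: push '{'; stack = {
pos 9: '}' matches '{'; pop; stack = (empty)
pos 10: push '['; stack = [
pos 11: ']' matches '['; pop; stack = (empty)
pos 12: push '['; stack = [
pos 13: push '{'; stack = [{
pos 14: '}' matches '{'; pop; stack = [
pos 15: push '{'; stack = [{
pos 16: push '['; stack = [{[
pos 17: ']' matches '['; pop; stack = [{
pos 18: push '['; stack = [{[
pos 19: ']' matches '['; pop; stack = [{
pos 20: push '['; stack = [{[
pos 21: ']' matches '['; pop; stack = [{
pos 22: push '('; stack = [{(
pos 23: ')' matches '('; pop; stack = [{
pos 24: '}' matches '{'; pop; stack = [
pos 25: ']' matches '['; pop; stack = (empty)
pos 26: push '{'; stack = {
pos 27: '}' matches '{'; pop; stack = (empty)
end: stack empty → VALID
Verdict: properly nested → yes

Answer: yes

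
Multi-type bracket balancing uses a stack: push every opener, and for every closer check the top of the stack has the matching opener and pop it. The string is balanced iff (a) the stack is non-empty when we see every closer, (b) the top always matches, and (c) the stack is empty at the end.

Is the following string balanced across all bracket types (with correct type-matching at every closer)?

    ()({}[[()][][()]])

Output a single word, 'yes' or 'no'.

Answer: yes

Derivation:
pos 0: push '('; stack = (
pos 1: ')' matches '('; pop; stack = (empty)
pos 2: push '('; stack = (
pos 3: push '{'; stack = ({
pos 4: '}' matches '{'; pop; stack = (
pos 5: push '['; stack = ([
pos 6: push '['; stack = ([[
pos 7: push '('; stack = ([[(
pos 8: ')' matches '('; pop; stack = ([[
pos 9: ']' matches '['; pop; stack = ([
pos 10: push '['; stack = ([[
pos 11: ']' matches '['; pop; stack = ([
pos 12: push '['; stack = ([[
pos 13: push '('; stack = ([[(
pos 14: ')' matches '('; pop; stack = ([[
pos 15: ']' matches '['; pop; stack = ([
pos 16: ']' matches '['; pop; stack = (
pos 17: ')' matches '('; pop; stack = (empty)
end: stack empty → VALID
Verdict: properly nested → yes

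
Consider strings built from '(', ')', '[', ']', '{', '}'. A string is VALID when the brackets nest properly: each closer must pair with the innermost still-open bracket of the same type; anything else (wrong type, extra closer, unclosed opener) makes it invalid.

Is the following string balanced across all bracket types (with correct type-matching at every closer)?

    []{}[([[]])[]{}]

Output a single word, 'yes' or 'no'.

Answer: yes

Derivation:
pos 0: push '['; stack = [
pos 1: ']' matches '['; pop; stack = (empty)
pos 2: push '{'; stack = {
pos 3: '}' matches '{'; pop; stack = (empty)
pos 4: push '['; stack = [
pos 5: push '('; stack = [(
pos 6: push '['; stack = [([
pos 7: push '['; stack = [([[
pos 8: ']' matches '['; pop; stack = [([
pos 9: ']' matches '['; pop; stack = [(
pos 10: ')' matches '('; pop; stack = [
pos 11: push '['; stack = [[
pos 12: ']' matches '['; pop; stack = [
pos 13: push '{'; stack = [{
pos 14: '}' matches '{'; pop; stack = [
pos 15: ']' matches '['; pop; stack = (empty)
end: stack empty → VALID
Verdict: properly nested → yes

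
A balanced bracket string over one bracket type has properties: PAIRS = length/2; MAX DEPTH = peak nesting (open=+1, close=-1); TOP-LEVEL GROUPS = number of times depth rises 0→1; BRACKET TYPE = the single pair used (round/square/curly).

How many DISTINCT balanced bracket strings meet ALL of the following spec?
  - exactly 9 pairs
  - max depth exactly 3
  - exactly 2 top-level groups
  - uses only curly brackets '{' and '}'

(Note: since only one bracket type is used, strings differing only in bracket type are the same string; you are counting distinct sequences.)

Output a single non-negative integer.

Spec: pairs=9 depth=3 groups=2
Count(depth <= 3) = 320
Count(depth <= 2) = 8
Count(depth == 3) = 320 - 8 = 312

Answer: 312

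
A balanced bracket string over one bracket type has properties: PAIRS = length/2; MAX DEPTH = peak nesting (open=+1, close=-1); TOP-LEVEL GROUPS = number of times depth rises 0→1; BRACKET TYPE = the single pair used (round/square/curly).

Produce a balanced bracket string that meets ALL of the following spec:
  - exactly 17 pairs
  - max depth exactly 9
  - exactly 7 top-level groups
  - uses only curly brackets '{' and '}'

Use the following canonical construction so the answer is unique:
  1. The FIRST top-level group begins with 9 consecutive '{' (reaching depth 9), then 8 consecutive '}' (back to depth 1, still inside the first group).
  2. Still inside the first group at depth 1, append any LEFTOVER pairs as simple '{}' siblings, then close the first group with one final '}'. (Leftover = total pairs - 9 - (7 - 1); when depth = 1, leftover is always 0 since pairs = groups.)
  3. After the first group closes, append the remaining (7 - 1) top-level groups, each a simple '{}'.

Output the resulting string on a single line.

Answer: {{{{{{{{{}}}}}}}}{}{}}{}{}{}{}{}{}

Derivation:
Spec: pairs=17 depth=9 groups=7
Leftover pairs = 17 - 9 - (7-1) = 2
First group: deep chain of depth 9 + 2 sibling pairs
Remaining 6 groups: simple '{}' each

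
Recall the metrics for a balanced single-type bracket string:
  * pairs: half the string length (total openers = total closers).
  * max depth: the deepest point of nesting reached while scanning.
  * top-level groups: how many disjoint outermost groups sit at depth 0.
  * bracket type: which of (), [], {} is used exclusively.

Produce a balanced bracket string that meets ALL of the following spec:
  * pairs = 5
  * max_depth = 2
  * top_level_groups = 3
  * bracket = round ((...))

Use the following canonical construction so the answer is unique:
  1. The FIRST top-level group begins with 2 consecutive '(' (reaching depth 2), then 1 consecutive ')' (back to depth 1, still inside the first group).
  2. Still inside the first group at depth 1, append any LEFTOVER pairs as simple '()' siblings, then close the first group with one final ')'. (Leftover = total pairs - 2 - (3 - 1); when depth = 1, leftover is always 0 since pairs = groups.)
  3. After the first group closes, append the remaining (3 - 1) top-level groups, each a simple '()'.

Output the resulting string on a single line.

Spec: pairs=5 depth=2 groups=3
Leftover pairs = 5 - 2 - (3-1) = 1
First group: deep chain of depth 2 + 1 sibling pairs
Remaining 2 groups: simple '()' each

Answer: (()())()()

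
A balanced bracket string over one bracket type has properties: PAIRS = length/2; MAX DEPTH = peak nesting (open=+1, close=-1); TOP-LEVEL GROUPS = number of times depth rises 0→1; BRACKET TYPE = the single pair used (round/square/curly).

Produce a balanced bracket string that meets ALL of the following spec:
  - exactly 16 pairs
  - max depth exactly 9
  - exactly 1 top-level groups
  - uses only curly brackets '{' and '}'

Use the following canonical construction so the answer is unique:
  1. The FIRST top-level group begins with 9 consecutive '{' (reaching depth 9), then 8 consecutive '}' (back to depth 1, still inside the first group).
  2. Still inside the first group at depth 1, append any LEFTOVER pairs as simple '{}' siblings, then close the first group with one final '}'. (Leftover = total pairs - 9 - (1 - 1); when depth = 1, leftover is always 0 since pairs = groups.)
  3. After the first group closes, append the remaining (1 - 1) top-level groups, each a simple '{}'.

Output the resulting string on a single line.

Spec: pairs=16 depth=9 groups=1
Leftover pairs = 16 - 9 - (1-1) = 7
First group: deep chain of depth 9 + 7 sibling pairs
Remaining 0 groups: simple '{}' each

Answer: {{{{{{{{{}}}}}}}}{}{}{}{}{}{}{}}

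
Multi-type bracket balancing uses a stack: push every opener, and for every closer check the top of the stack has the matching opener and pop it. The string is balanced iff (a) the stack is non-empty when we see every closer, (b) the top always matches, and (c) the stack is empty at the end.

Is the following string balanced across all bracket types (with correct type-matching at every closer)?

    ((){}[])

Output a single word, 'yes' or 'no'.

pos 0: push '('; stack = (
pos 1: push '('; stack = ((
pos 2: ')' matches '('; pop; stack = (
pos 3: push '{'; stack = ({
pos 4: '}' matches '{'; pop; stack = (
pos 5: push '['; stack = ([
pos 6: ']' matches '['; pop; stack = (
pos 7: ')' matches '('; pop; stack = (empty)
end: stack empty → VALID
Verdict: properly nested → yes

Answer: yes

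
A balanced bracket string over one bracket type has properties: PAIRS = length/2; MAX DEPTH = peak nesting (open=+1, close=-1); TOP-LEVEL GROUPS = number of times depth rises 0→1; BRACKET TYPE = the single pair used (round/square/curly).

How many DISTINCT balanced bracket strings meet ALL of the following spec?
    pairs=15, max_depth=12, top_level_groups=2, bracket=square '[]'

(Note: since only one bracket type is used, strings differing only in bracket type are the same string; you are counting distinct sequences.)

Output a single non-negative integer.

Spec: pairs=15 depth=12 groups=2
Count(depth <= 12) = 2674390
Count(depth <= 11) = 2673844
Count(depth == 12) = 2674390 - 2673844 = 546

Answer: 546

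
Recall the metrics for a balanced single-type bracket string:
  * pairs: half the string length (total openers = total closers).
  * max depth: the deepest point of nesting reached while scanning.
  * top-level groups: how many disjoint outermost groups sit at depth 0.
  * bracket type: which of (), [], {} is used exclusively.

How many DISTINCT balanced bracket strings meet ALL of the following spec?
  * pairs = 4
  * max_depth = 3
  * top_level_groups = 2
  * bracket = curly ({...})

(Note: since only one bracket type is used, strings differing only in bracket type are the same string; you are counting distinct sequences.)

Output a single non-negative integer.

Answer: 2

Derivation:
Spec: pairs=4 depth=3 groups=2
Count(depth <= 3) = 5
Count(depth <= 2) = 3
Count(depth == 3) = 5 - 3 = 2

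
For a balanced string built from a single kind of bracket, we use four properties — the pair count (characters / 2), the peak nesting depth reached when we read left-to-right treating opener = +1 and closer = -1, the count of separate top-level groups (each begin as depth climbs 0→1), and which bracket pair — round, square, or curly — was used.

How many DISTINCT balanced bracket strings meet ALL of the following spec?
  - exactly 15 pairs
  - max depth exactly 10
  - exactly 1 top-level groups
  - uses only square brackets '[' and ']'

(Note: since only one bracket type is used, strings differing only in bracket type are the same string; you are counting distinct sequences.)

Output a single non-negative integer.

Answer: 46305

Derivation:
Spec: pairs=15 depth=10 groups=1
Count(depth <= 10) = 2660139
Count(depth <= 9) = 2613834
Count(depth == 10) = 2660139 - 2613834 = 46305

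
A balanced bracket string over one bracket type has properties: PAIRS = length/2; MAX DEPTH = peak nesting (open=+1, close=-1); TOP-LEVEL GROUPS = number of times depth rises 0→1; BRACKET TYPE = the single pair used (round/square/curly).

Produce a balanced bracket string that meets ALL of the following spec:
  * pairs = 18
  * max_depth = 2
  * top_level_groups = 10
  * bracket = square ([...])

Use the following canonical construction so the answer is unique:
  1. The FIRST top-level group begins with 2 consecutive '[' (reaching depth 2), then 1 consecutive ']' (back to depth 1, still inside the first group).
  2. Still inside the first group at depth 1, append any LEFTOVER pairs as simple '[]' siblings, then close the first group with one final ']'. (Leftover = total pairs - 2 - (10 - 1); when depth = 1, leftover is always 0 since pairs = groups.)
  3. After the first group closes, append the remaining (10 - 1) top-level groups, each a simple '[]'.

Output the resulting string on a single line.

Answer: [[][][][][][][][]][][][][][][][][][]

Derivation:
Spec: pairs=18 depth=2 groups=10
Leftover pairs = 18 - 2 - (10-1) = 7
First group: deep chain of depth 2 + 7 sibling pairs
Remaining 9 groups: simple '[]' each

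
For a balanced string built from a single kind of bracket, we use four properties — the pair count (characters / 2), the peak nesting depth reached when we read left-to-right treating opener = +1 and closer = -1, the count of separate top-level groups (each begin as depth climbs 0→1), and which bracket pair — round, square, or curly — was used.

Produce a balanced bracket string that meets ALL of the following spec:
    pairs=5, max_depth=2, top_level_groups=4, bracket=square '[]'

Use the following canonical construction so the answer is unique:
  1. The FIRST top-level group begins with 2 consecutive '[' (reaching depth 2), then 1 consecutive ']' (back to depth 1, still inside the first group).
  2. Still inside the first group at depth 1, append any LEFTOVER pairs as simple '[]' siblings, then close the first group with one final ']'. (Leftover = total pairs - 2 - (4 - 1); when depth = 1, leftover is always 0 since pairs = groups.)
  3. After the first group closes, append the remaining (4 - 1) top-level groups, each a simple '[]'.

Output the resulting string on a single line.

Spec: pairs=5 depth=2 groups=4
Leftover pairs = 5 - 2 - (4-1) = 0
First group: deep chain of depth 2 + 0 sibling pairs
Remaining 3 groups: simple '[]' each

Answer: [[]][][][]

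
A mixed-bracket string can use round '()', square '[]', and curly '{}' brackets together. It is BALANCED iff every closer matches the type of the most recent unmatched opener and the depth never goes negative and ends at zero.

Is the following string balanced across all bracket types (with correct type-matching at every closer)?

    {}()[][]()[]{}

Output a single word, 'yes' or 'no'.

pos 0: push '{'; stack = {
pos 1: '}' matches '{'; pop; stack = (empty)
pos 2: push '('; stack = (
pos 3: ')' matches '('; pop; stack = (empty)
pos 4: push '['; stack = [
pos 5: ']' matches '['; pop; stack = (empty)
pos 6: push '['; stack = [
pos 7: ']' matches '['; pop; stack = (empty)
pos 8: push '('; stack = (
pos 9: ')' matches '('; pop; stack = (empty)
pos 10: push '['; stack = [
pos 11: ']' matches '['; pop; stack = (empty)
pos 12: push '{'; stack = {
pos 13: '}' matches '{'; pop; stack = (empty)
end: stack empty → VALID
Verdict: properly nested → yes

Answer: yes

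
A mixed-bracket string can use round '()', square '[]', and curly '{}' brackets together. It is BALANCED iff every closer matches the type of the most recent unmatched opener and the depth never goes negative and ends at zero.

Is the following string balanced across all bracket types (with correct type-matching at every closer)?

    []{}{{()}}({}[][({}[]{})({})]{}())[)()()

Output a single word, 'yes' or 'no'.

Answer: no

Derivation:
pos 0: push '['; stack = [
pos 1: ']' matches '['; pop; stack = (empty)
pos 2: push '{'; stack = {
pos 3: '}' matches '{'; pop; stack = (empty)
pos 4: push '{'; stack = {
pos 5: push '{'; stack = {{
pos 6: push '('; stack = {{(
pos 7: ')' matches '('; pop; stack = {{
pos 8: '}' matches '{'; pop; stack = {
pos 9: '}' matches '{'; pop; stack = (empty)
pos 10: push '('; stack = (
pos 11: push '{'; stack = ({
pos 12: '}' matches '{'; pop; stack = (
pos 13: push '['; stack = ([
pos 14: ']' matches '['; pop; stack = (
pos 15: push '['; stack = ([
pos 16: push '('; stack = ([(
pos 17: push '{'; stack = ([({
pos 18: '}' matches '{'; pop; stack = ([(
pos 19: push '['; stack = ([([
pos 20: ']' matches '['; pop; stack = ([(
pos 21: push '{'; stack = ([({
pos 22: '}' matches '{'; pop; stack = ([(
pos 23: ')' matches '('; pop; stack = ([
pos 24: push '('; stack = ([(
pos 25: push '{'; stack = ([({
pos 26: '}' matches '{'; pop; stack = ([(
pos 27: ')' matches '('; pop; stack = ([
pos 28: ']' matches '['; pop; stack = (
pos 29: push '{'; stack = ({
pos 30: '}' matches '{'; pop; stack = (
pos 31: push '('; stack = ((
pos 32: ')' matches '('; pop; stack = (
pos 33: ')' matches '('; pop; stack = (empty)
pos 34: push '['; stack = [
pos 35: saw closer ')' but top of stack is '[' (expected ']') → INVALID
Verdict: type mismatch at position 35: ')' closes '[' → no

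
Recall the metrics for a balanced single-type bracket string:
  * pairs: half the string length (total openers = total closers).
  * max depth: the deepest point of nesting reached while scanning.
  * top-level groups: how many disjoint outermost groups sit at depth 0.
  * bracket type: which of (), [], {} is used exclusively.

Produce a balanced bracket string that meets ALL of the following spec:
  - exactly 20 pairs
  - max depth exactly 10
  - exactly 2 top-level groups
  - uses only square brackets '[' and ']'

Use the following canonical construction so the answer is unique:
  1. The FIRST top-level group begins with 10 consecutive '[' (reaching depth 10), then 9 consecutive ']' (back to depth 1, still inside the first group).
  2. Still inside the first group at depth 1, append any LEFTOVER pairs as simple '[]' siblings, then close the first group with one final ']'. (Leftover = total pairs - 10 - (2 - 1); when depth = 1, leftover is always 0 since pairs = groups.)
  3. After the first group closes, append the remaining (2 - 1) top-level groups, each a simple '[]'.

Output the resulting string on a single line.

Answer: [[[[[[[[[[]]]]]]]]][][][][][][][][][]][]

Derivation:
Spec: pairs=20 depth=10 groups=2
Leftover pairs = 20 - 10 - (2-1) = 9
First group: deep chain of depth 10 + 9 sibling pairs
Remaining 1 groups: simple '[]' each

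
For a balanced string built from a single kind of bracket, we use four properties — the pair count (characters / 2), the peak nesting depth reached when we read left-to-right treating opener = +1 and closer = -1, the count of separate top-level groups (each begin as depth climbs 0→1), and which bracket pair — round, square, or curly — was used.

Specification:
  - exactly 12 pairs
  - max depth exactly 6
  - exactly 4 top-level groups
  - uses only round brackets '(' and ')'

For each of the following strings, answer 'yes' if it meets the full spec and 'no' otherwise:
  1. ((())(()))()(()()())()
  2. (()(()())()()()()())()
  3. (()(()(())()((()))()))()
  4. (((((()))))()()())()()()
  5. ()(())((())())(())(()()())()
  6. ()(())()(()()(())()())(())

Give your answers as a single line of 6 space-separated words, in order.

Answer: no no no yes no no

Derivation:
String 1 '((())(()))()(()()())()': depth seq [1 2 3 2 1 2 3 2 1 0 1 0 1 2 1 2 1 2 1 0 1 0]
  -> pairs=11 depth=3 groups=4 -> no
String 2 '(()(()())()()()()())()': depth seq [1 2 1 2 3 2 3 2 1 2 1 2 1 2 1 2 1 2 1 0 1 0]
  -> pairs=11 depth=3 groups=2 -> no
String 3 '(()(()(())()((()))()))()': depth seq [1 2 1 2 3 2 3 4 3 2 3 2 3 4 5 4 3 2 3 2 1 0 1 0]
  -> pairs=12 depth=5 groups=2 -> no
String 4 '(((((()))))()()())()()()': depth seq [1 2 3 4 5 6 5 4 3 2 1 2 1 2 1 2 1 0 1 0 1 0 1 0]
  -> pairs=12 depth=6 groups=4 -> yes
String 5 '()(())((())())(())(()()())()': depth seq [1 0 1 2 1 0 1 2 3 2 1 2 1 0 1 2 1 0 1 2 1 2 1 2 1 0 1 0]
  -> pairs=14 depth=3 groups=6 -> no
String 6 '()(())()(()()(())()())(())': depth seq [1 0 1 2 1 0 1 0 1 2 1 2 1 2 3 2 1 2 1 2 1 0 1 2 1 0]
  -> pairs=13 depth=3 groups=5 -> no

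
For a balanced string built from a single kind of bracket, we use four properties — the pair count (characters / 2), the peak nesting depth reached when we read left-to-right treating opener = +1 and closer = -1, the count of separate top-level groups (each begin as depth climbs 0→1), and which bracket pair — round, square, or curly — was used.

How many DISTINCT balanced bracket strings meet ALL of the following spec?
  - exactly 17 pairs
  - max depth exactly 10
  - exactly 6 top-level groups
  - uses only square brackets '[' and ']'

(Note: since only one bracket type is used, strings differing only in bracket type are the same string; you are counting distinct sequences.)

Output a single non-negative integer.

Answer: 1638

Derivation:
Spec: pairs=17 depth=10 groups=6
Count(depth <= 10) = 4601460
Count(depth <= 9) = 4599822
Count(depth == 10) = 4601460 - 4599822 = 1638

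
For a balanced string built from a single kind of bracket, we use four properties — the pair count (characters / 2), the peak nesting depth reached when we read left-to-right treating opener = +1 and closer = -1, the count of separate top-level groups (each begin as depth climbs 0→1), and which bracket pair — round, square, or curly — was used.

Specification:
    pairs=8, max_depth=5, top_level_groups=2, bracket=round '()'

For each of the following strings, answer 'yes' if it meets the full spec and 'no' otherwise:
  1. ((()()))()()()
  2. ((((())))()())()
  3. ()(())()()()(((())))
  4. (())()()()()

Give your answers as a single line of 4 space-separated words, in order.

String 1 '((()()))()()()': depth seq [1 2 3 2 3 2 1 0 1 0 1 0 1 0]
  -> pairs=7 depth=3 groups=4 -> no
String 2 '((((())))()())()': depth seq [1 2 3 4 5 4 3 2 1 2 1 2 1 0 1 0]
  -> pairs=8 depth=5 groups=2 -> yes
String 3 '()(())()()()(((())))': depth seq [1 0 1 2 1 0 1 0 1 0 1 0 1 2 3 4 3 2 1 0]
  -> pairs=10 depth=4 groups=6 -> no
String 4 '(())()()()()': depth seq [1 2 1 0 1 0 1 0 1 0 1 0]
  -> pairs=6 depth=2 groups=5 -> no

Answer: no yes no no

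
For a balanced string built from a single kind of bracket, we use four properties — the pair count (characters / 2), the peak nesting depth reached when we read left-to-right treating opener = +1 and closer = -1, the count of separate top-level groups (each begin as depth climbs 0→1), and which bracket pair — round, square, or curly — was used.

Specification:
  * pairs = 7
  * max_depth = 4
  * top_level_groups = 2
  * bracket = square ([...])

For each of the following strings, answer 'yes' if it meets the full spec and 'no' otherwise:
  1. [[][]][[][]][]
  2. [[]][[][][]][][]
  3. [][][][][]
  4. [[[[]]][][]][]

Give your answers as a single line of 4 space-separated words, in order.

String 1 '[[][]][[][]][]': depth seq [1 2 1 2 1 0 1 2 1 2 1 0 1 0]
  -> pairs=7 depth=2 groups=3 -> no
String 2 '[[]][[][][]][][]': depth seq [1 2 1 0 1 2 1 2 1 2 1 0 1 0 1 0]
  -> pairs=8 depth=2 groups=4 -> no
String 3 '[][][][][]': depth seq [1 0 1 0 1 0 1 0 1 0]
  -> pairs=5 depth=1 groups=5 -> no
String 4 '[[[[]]][][]][]': depth seq [1 2 3 4 3 2 1 2 1 2 1 0 1 0]
  -> pairs=7 depth=4 groups=2 -> yes

Answer: no no no yes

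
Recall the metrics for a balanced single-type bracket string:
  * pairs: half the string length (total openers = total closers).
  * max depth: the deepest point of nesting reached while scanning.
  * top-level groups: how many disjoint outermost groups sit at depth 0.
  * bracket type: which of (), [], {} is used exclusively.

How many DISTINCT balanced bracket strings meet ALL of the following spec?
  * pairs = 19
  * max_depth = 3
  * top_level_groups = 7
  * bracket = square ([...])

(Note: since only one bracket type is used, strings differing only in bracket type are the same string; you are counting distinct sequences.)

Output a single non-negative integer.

Spec: pairs=19 depth=3 groups=7
Count(depth <= 3) = 3823680
Count(depth <= 2) = 18564
Count(depth == 3) = 3823680 - 18564 = 3805116

Answer: 3805116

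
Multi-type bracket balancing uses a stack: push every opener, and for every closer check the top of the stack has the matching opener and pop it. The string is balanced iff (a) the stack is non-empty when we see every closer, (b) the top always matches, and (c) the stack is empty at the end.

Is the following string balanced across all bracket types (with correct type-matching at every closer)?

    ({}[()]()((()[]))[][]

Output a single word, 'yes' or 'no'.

pos 0: push '('; stack = (
pos 1: push '{'; stack = ({
pos 2: '}' matches '{'; pop; stack = (
pos 3: push '['; stack = ([
pos 4: push '('; stack = ([(
pos 5: ')' matches '('; pop; stack = ([
pos 6: ']' matches '['; pop; stack = (
pos 7: push '('; stack = ((
pos 8: ')' matches '('; pop; stack = (
pos 9: push '('; stack = ((
pos 10: push '('; stack = (((
pos 11: push '('; stack = ((((
pos 12: ')' matches '('; pop; stack = (((
pos 13: push '['; stack = ((([
pos 14: ']' matches '['; pop; stack = (((
pos 15: ')' matches '('; pop; stack = ((
pos 16: ')' matches '('; pop; stack = (
pos 17: push '['; stack = ([
pos 18: ']' matches '['; pop; stack = (
pos 19: push '['; stack = ([
pos 20: ']' matches '['; pop; stack = (
end: stack still non-empty (() → INVALID
Verdict: unclosed openers at end: ( → no

Answer: no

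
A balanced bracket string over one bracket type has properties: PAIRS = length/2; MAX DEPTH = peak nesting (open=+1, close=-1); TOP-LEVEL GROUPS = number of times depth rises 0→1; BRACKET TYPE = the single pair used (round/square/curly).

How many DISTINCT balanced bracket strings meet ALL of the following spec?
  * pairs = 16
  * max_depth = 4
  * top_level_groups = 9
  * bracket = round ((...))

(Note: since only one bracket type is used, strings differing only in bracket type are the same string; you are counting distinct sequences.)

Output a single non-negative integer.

Spec: pairs=16 depth=4 groups=9
Count(depth <= 4) = 86031
Count(depth <= 3) = 56412
Count(depth == 4) = 86031 - 56412 = 29619

Answer: 29619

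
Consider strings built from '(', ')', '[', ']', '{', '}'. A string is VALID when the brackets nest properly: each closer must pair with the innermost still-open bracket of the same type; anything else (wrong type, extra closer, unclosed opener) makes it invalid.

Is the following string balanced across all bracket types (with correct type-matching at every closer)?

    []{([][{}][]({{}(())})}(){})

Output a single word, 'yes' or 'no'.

Answer: no

Derivation:
pos 0: push '['; stack = [
pos 1: ']' matches '['; pop; stack = (empty)
pos 2: push '{'; stack = {
pos 3: push '('; stack = {(
pos 4: push '['; stack = {([
pos 5: ']' matches '['; pop; stack = {(
pos 6: push '['; stack = {([
pos 7: push '{'; stack = {([{
pos 8: '}' matches '{'; pop; stack = {([
pos 9: ']' matches '['; pop; stack = {(
pos 10: push '['; stack = {([
pos 11: ']' matches '['; pop; stack = {(
pos 12: push '('; stack = {((
pos 13: push '{'; stack = {(({
pos 14: push '{'; stack = {(({{
pos 15: '}' matches '{'; pop; stack = {(({
pos 16: push '('; stack = {(({(
pos 17: push '('; stack = {(({((
pos 18: ')' matches '('; pop; stack = {(({(
pos 19: ')' matches '('; pop; stack = {(({
pos 20: '}' matches '{'; pop; stack = {((
pos 21: ')' matches '('; pop; stack = {(
pos 22: saw closer '}' but top of stack is '(' (expected ')') → INVALID
Verdict: type mismatch at position 22: '}' closes '(' → no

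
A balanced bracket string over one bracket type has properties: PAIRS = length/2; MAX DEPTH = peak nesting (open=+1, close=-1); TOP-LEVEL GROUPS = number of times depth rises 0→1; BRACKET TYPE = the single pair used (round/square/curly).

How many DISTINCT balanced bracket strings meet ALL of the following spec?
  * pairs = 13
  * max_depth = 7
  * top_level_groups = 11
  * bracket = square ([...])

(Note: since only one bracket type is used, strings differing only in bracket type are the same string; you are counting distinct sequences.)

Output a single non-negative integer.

Spec: pairs=13 depth=7 groups=11
Count(depth <= 7) = 77
Count(depth <= 6) = 77
Count(depth == 7) = 77 - 77 = 0

Answer: 0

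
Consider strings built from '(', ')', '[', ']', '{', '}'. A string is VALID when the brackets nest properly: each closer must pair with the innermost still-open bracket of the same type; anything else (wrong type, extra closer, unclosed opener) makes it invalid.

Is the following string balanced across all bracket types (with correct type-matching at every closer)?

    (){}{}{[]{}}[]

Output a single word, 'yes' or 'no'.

Answer: yes

Derivation:
pos 0: push '('; stack = (
pos 1: ')' matches '('; pop; stack = (empty)
pos 2: push '{'; stack = {
pos 3: '}' matches '{'; pop; stack = (empty)
pos 4: push '{'; stack = {
pos 5: '}' matches '{'; pop; stack = (empty)
pos 6: push '{'; stack = {
pos 7: push '['; stack = {[
pos 8: ']' matches '['; pop; stack = {
pos 9: push '{'; stack = {{
pos 10: '}' matches '{'; pop; stack = {
pos 11: '}' matches '{'; pop; stack = (empty)
pos 12: push '['; stack = [
pos 13: ']' matches '['; pop; stack = (empty)
end: stack empty → VALID
Verdict: properly nested → yes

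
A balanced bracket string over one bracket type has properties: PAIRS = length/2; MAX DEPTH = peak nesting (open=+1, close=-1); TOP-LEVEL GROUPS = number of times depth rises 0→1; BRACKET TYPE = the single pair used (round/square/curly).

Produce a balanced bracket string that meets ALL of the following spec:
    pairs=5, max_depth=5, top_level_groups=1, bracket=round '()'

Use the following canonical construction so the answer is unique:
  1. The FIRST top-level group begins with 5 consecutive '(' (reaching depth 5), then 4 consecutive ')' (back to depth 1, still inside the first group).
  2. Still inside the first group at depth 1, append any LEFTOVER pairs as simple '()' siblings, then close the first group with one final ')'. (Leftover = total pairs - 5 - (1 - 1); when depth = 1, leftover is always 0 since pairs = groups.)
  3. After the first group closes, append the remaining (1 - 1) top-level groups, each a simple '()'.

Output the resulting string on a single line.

Spec: pairs=5 depth=5 groups=1
Leftover pairs = 5 - 5 - (1-1) = 0
First group: deep chain of depth 5 + 0 sibling pairs
Remaining 0 groups: simple '()' each

Answer: ((((()))))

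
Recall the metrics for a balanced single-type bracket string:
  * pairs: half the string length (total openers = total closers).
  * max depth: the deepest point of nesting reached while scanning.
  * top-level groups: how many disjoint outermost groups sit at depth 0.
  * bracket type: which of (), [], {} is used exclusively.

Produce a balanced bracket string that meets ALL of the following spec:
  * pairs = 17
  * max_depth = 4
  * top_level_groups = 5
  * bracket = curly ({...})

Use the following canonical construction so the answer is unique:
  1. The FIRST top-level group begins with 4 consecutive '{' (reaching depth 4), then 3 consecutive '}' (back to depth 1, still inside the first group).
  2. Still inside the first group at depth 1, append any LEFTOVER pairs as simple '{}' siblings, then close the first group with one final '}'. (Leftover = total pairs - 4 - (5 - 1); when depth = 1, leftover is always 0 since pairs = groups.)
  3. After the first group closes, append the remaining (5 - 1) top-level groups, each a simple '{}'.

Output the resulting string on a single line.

Answer: {{{{}}}{}{}{}{}{}{}{}{}{}}{}{}{}{}

Derivation:
Spec: pairs=17 depth=4 groups=5
Leftover pairs = 17 - 4 - (5-1) = 9
First group: deep chain of depth 4 + 9 sibling pairs
Remaining 4 groups: simple '{}' each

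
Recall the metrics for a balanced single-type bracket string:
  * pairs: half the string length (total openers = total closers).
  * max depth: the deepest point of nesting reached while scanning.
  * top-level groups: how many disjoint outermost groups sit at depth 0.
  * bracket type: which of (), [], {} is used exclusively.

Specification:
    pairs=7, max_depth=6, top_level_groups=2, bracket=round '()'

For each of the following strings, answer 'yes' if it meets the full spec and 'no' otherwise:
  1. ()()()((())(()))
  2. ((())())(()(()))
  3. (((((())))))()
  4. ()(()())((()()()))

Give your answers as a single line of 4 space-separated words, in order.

String 1 '()()()((())(()))': depth seq [1 0 1 0 1 0 1 2 3 2 1 2 3 2 1 0]
  -> pairs=8 depth=3 groups=4 -> no
String 2 '((())())(()(()))': depth seq [1 2 3 2 1 2 1 0 1 2 1 2 3 2 1 0]
  -> pairs=8 depth=3 groups=2 -> no
String 3 '(((((())))))()': depth seq [1 2 3 4 5 6 5 4 3 2 1 0 1 0]
  -> pairs=7 depth=6 groups=2 -> yes
String 4 '()(()())((()()()))': depth seq [1 0 1 2 1 2 1 0 1 2 3 2 3 2 3 2 1 0]
  -> pairs=9 depth=3 groups=3 -> no

Answer: no no yes no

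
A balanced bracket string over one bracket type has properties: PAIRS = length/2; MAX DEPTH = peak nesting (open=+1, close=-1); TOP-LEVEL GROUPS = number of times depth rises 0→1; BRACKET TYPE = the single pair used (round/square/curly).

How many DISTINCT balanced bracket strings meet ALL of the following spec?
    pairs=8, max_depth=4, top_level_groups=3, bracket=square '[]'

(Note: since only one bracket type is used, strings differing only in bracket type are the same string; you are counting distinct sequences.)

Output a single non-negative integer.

Spec: pairs=8 depth=4 groups=3
Count(depth <= 4) = 267
Count(depth <= 3) = 168
Count(depth == 4) = 267 - 168 = 99

Answer: 99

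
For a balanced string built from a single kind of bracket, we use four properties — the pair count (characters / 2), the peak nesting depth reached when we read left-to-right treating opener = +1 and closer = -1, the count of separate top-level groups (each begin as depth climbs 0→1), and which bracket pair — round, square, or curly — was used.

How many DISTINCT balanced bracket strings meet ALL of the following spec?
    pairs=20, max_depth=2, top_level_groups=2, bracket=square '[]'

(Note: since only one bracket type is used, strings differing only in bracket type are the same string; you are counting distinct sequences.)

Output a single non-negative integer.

Spec: pairs=20 depth=2 groups=2
Count(depth <= 2) = 19
Count(depth <= 1) = 0
Count(depth == 2) = 19 - 0 = 19

Answer: 19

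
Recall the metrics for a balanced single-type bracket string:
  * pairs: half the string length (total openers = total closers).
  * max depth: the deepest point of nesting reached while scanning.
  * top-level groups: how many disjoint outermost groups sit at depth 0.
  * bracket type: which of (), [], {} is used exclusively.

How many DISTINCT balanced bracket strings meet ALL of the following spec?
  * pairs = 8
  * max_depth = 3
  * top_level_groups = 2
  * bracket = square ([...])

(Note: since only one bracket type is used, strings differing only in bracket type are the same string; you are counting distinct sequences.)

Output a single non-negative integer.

Answer: 137

Derivation:
Spec: pairs=8 depth=3 groups=2
Count(depth <= 3) = 144
Count(depth <= 2) = 7
Count(depth == 3) = 144 - 7 = 137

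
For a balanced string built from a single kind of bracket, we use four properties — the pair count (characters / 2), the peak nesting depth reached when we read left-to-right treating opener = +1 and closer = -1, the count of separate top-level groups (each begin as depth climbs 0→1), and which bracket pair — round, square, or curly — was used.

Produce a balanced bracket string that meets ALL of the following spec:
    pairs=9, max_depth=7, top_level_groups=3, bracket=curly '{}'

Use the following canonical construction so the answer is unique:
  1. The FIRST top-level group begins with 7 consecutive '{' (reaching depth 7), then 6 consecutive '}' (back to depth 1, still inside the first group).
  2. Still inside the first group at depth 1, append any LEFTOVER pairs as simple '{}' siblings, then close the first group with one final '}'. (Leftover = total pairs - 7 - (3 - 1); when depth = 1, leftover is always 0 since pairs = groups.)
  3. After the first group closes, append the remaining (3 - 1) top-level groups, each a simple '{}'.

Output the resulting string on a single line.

Spec: pairs=9 depth=7 groups=3
Leftover pairs = 9 - 7 - (3-1) = 0
First group: deep chain of depth 7 + 0 sibling pairs
Remaining 2 groups: simple '{}' each

Answer: {{{{{{{}}}}}}}{}{}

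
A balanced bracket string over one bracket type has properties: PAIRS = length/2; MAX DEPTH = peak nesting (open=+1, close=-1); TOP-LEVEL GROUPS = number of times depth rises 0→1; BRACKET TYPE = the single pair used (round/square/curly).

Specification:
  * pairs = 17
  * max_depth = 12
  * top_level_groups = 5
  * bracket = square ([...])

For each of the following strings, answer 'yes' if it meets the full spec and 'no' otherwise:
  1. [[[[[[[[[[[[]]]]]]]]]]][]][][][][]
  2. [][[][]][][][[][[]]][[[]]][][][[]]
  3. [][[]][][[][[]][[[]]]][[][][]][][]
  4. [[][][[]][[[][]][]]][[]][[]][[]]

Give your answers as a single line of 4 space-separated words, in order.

Answer: yes no no no

Derivation:
String 1 '[[[[[[[[[[[[]]]]]]]]]]][]][][][][]': depth seq [1 2 3 4 5 6 7 8 9 10 11 12 11 10 9 8 7 6 5 4 3 2 1 2 1 0 1 0 1 0 1 0 1 0]
  -> pairs=17 depth=12 groups=5 -> yes
String 2 '[][[][]][][][[][[]]][[[]]][][][[]]': depth seq [1 0 1 2 1 2 1 0 1 0 1 0 1 2 1 2 3 2 1 0 1 2 3 2 1 0 1 0 1 0 1 2 1 0]
  -> pairs=17 depth=3 groups=9 -> no
String 3 '[][[]][][[][[]][[[]]]][[][][]][][]': depth seq [1 0 1 2 1 0 1 0 1 2 1 2 3 2 1 2 3 4 3 2 1 0 1 2 1 2 1 2 1 0 1 0 1 0]
  -> pairs=17 depth=4 groups=7 -> no
String 4 '[[][][[]][[[][]][]]][[]][[]][[]]': depth seq [1 2 1 2 1 2 3 2 1 2 3 4 3 4 3 2 3 2 1 0 1 2 1 0 1 2 1 0 1 2 1 0]
  -> pairs=16 depth=4 groups=4 -> no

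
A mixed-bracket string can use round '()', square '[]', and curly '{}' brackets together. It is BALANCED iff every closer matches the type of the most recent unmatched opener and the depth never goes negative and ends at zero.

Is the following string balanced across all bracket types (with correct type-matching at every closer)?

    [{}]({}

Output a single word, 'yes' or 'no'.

Answer: no

Derivation:
pos 0: push '['; stack = [
pos 1: push '{'; stack = [{
pos 2: '}' matches '{'; pop; stack = [
pos 3: ']' matches '['; pop; stack = (empty)
pos 4: push '('; stack = (
pos 5: push '{'; stack = ({
pos 6: '}' matches '{'; pop; stack = (
end: stack still non-empty (() → INVALID
Verdict: unclosed openers at end: ( → no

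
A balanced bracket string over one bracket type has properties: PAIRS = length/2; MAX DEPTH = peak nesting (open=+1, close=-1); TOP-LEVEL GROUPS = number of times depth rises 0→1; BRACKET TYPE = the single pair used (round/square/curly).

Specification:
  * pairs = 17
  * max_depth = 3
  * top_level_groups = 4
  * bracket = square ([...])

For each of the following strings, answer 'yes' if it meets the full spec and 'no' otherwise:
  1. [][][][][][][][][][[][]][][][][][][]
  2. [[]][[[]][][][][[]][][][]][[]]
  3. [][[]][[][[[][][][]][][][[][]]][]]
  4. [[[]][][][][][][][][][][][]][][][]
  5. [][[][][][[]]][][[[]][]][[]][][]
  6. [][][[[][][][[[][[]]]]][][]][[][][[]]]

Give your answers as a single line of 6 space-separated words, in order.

Answer: no no no yes no no

Derivation:
String 1 '[][][][][][][][][][[][]][][][][][][]': depth seq [1 0 1 0 1 0 1 0 1 0 1 0 1 0 1 0 1 0 1 2 1 2 1 0 1 0 1 0 1 0 1 0 1 0 1 0]
  -> pairs=18 depth=2 groups=16 -> no
String 2 '[[]][[[]][][][][[]][][][]][[]]': depth seq [1 2 1 0 1 2 3 2 1 2 1 2 1 2 1 2 3 2 1 2 1 2 1 2 1 0 1 2 1 0]
  -> pairs=15 depth=3 groups=3 -> no
String 3 '[][[]][[][[[][][][]][][][[][]]][]]': depth seq [1 0 1 2 1 0 1 2 1 2 3 4 3 4 3 4 3 4 3 2 3 2 3 2 3 4 3 4 3 2 1 2 1 0]
  -> pairs=17 depth=4 groups=3 -> no
String 4 '[[[]][][][][][][][][][][][]][][][]': depth seq [1 2 3 2 1 2 1 2 1 2 1 2 1 2 1 2 1 2 1 2 1 2 1 2 1 2 1 0 1 0 1 0 1 0]
  -> pairs=17 depth=3 groups=4 -> yes
String 5 '[][[][][][[]]][][[[]][]][[]][][]': depth seq [1 0 1 2 1 2 1 2 1 2 3 2 1 0 1 0 1 2 3 2 1 2 1 0 1 2 1 0 1 0 1 0]
  -> pairs=16 depth=3 groups=7 -> no
String 6 '[][][[[][][][[[][[]]]]][][]][[][][[]]]': depth seq [1 0 1 0 1 2 3 2 3 2 3 2 3 4 5 4 5 6 5 4 3 2 1 2 1 2 1 0 1 2 1 2 1 2 3 2 1 0]
  -> pairs=19 depth=6 groups=4 -> no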